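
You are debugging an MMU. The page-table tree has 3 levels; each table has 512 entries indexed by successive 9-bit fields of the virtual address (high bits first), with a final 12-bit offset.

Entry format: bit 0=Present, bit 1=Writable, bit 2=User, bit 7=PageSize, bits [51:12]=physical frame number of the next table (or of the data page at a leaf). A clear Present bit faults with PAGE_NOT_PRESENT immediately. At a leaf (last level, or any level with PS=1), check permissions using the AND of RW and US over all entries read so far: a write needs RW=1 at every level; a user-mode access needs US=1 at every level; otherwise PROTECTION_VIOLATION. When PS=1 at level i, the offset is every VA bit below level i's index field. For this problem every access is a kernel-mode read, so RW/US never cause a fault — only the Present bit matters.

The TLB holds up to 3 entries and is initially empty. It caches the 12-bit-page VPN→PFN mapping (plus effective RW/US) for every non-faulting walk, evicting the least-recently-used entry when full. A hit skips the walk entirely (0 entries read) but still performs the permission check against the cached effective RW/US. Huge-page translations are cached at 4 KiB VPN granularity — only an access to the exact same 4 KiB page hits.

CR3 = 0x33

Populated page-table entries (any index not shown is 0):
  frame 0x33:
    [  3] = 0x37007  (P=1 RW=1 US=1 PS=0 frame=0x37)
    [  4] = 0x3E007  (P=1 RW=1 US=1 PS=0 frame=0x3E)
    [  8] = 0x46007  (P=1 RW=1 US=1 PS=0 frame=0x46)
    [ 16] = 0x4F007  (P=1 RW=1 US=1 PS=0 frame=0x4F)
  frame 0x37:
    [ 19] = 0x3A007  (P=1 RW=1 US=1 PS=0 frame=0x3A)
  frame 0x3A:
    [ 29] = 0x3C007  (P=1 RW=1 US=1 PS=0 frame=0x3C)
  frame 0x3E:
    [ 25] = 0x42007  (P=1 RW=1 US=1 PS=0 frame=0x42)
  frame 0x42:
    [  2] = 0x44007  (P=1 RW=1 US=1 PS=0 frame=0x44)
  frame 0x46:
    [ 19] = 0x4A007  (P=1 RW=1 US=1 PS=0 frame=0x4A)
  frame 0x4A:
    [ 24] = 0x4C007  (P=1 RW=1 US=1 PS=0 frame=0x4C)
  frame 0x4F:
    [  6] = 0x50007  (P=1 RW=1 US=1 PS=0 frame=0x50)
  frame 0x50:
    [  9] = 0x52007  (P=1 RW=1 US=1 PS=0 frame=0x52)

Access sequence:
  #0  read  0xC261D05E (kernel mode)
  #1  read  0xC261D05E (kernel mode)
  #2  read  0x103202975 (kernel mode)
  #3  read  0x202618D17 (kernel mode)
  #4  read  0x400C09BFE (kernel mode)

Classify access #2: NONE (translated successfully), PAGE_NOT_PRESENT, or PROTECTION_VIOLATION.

Walk each access:
#0 VA=0xC261D05E (r,kernel):
  L0 @0x33[3] → 0x37007  P=1,RW=1,US=1,PS=0
  L1 @0x37[19] → 0x3A007  P=1,RW=1,US=1,PS=0
  L2 @0x3A[29] → 0x3C007  P=1,RW=1,US=1,PS=0
  ⇒ phys 0x3C05E  [3 reads]
#1 VA=0xC261D05E (r,kernel):
  TLB hit vpn=0xC261D → PA=0x3C05E
#2 VA=0x103202975 (r,kernel):
  L0 @0x33[4] → 0x3E007  P=1,RW=1,US=1,PS=0
  L1 @0x3E[25] → 0x42007  P=1,RW=1,US=1,PS=0
  L2 @0x42[2] → 0x44007  P=1,RW=1,US=1,PS=0
  ⇒ phys 0x44975  [3 reads]
#3 VA=0x202618D17 (r,kernel):
  L0 @0x33[8] → 0x46007  P=1,RW=1,US=1,PS=0
  L1 @0x46[19] → 0x4A007  P=1,RW=1,US=1,PS=0
  L2 @0x4A[24] → 0x4C007  P=1,RW=1,US=1,PS=0
  ⇒ phys 0x4CD17  [3 reads]
#4 VA=0x400C09BFE (r,kernel):
  L0 @0x33[16] → 0x4F007  P=1,RW=1,US=1,PS=0
  L1 @0x4F[6] → 0x50007  P=1,RW=1,US=1,PS=0
  L2 @0x50[9] → 0x52007  P=1,RW=1,US=1,PS=0
  ⇒ phys 0x52BFE  [3 reads]

Access #2 fault: NONE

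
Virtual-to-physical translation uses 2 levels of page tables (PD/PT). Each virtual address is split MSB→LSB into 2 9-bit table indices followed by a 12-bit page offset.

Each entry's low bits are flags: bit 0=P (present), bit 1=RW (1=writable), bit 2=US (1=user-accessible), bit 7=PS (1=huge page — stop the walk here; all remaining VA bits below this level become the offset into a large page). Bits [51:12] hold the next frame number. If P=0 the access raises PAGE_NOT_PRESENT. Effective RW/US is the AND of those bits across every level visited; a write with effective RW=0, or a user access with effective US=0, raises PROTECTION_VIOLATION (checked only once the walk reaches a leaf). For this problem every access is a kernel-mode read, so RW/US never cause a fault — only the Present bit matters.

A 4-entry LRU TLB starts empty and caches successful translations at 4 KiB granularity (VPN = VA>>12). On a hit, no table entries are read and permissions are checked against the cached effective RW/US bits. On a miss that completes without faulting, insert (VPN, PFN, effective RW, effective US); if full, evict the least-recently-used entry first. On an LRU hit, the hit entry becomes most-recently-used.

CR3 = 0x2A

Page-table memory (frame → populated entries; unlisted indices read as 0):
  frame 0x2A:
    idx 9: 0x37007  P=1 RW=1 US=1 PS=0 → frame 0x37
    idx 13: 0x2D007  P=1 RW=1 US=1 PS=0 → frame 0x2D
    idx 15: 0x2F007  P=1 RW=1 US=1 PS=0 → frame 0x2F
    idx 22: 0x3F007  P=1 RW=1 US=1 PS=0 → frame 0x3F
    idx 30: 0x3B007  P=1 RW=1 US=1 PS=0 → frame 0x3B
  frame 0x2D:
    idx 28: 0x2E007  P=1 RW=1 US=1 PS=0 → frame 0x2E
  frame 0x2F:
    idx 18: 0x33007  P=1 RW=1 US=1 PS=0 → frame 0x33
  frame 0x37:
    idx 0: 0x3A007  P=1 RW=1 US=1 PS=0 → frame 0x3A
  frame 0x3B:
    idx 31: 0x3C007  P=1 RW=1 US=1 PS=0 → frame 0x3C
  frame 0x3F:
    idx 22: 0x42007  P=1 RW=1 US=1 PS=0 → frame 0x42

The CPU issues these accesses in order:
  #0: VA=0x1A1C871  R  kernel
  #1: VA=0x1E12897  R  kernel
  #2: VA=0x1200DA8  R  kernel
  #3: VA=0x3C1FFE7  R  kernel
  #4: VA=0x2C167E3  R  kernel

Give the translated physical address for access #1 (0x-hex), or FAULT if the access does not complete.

Per-access translation:
#0 VA=0x1A1C871 (r,kernel):
  lvl0: tbl 0x2A, slot 13 ⇒ 0x2D007 (P1/RW1/US1/PS0)
  lvl1: tbl 0x2D, slot 28 ⇒ 0x2E007 (P1/RW1/US1/PS0)
  ✓ 0x2E871  — 2 lookups
#1 VA=0x1E12897 (r,kernel):
  lvl0: tbl 0x2A, slot 15 ⇒ 0x2F007 (P1/RW1/US1/PS0)
  lvl1: tbl 0x2F, slot 18 ⇒ 0x33007 (P1/RW1/US1/PS0)
  ✓ 0x33897  — 2 lookups
#2 VA=0x1200DA8 (r,kernel):
  lvl0: tbl 0x2A, slot 9 ⇒ 0x37007 (P1/RW1/US1/PS0)
  lvl1: tbl 0x37, slot 0 ⇒ 0x3A007 (P1/RW1/US1/PS0)
  ✓ 0x3ADA8  — 2 lookups
#3 VA=0x3C1FFE7 (r,kernel):
  lvl0: tbl 0x2A, slot 30 ⇒ 0x3B007 (P1/RW1/US1/PS0)
  lvl1: tbl 0x3B, slot 31 ⇒ 0x3C007 (P1/RW1/US1/PS0)
  ✓ 0x3CFE7  — 2 lookups
#4 VA=0x2C167E3 (r,kernel):
  lvl0: tbl 0x2A, slot 22 ⇒ 0x3F007 (P1/RW1/US1/PS0)
  lvl1: tbl 0x3F, slot 22 ⇒ 0x42007 (P1/RW1/US1/PS0)
  ✓ 0x427E3  — 2 lookups

Access #1 PA: 0x33897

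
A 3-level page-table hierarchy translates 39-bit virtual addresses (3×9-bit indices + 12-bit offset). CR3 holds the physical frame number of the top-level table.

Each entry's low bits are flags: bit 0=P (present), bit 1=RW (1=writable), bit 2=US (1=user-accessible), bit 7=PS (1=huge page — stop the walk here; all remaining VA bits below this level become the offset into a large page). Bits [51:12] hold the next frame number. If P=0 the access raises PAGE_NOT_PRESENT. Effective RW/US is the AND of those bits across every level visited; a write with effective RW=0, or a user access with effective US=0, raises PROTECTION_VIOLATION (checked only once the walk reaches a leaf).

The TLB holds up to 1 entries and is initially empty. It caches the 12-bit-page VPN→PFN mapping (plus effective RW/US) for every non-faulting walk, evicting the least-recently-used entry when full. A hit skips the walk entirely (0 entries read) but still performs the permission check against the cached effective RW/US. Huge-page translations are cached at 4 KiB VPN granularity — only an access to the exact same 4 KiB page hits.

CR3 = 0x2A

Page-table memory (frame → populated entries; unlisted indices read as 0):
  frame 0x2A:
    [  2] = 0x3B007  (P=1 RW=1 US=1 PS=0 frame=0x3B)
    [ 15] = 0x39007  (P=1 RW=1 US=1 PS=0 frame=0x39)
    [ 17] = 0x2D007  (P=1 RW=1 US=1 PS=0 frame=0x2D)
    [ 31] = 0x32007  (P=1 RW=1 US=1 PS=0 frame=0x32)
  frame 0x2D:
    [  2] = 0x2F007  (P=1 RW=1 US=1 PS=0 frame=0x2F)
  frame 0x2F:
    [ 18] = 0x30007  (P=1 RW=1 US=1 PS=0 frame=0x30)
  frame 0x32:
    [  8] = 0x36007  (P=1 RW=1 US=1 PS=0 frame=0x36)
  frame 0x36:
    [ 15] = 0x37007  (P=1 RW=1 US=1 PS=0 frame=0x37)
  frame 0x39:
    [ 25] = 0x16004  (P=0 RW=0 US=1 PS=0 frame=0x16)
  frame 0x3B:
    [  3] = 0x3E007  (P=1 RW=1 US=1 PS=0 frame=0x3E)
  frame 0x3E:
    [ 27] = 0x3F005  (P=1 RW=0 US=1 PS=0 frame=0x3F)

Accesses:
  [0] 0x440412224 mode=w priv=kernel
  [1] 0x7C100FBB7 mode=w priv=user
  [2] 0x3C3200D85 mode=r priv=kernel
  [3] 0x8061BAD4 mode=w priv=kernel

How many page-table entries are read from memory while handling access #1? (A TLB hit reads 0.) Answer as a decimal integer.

Trace:
#0 VA=0x440412224 (w,kernel):
  lvl0: tbl 0x2A, slot 17 ⇒ 0x2D007 (P1/RW1/US1/PS0)
  lvl1: tbl 0x2D, slot 2 ⇒ 0x2F007 (P1/RW1/US1/PS0)
  lvl2: tbl 0x2F, slot 18 ⇒ 0x30007 (P1/RW1/US1/PS0)
  ✓ 0x30224  — 3 lookups
#1 VA=0x7C100FBB7 (w,user):
  lvl0: tbl 0x2A, slot 31 ⇒ 0x32007 (P1/RW1/US1/PS0)
  lvl1: tbl 0x32, slot 8 ⇒ 0x36007 (P1/RW1/US1/PS0)
  lvl2: tbl 0x36, slot 15 ⇒ 0x37007 (P1/RW1/US1/PS0)
  ✓ 0x37BB7  — 3 lookups
#2 VA=0x3C3200D85 (r,kernel):
  lvl0: tbl 0x2A, slot 15 ⇒ 0x39007 (P1/RW1/US1/PS0)
  lvl1: tbl 0x39, slot 25 ⇒ 0x16004 (P0/RW0/US1/PS0)
  → PAGE_NOT_PRESENT  (2 entries read)
#3 VA=0x8061BAD4 (w,kernel):
  lvl0: tbl 0x2A, slot 2 ⇒ 0x3B007 (P1/RW1/US1/PS0)
  lvl1: tbl 0x3B, slot 3 ⇒ 0x3E007 (P1/RW1/US1/PS0)
  lvl2: tbl 0x3E, slot 27 ⇒ 0x3F005 (P1/RW0/US1/PS0)
  → PROTECTION_VIOLATION  (3 entries read)

Entries read for #1: 3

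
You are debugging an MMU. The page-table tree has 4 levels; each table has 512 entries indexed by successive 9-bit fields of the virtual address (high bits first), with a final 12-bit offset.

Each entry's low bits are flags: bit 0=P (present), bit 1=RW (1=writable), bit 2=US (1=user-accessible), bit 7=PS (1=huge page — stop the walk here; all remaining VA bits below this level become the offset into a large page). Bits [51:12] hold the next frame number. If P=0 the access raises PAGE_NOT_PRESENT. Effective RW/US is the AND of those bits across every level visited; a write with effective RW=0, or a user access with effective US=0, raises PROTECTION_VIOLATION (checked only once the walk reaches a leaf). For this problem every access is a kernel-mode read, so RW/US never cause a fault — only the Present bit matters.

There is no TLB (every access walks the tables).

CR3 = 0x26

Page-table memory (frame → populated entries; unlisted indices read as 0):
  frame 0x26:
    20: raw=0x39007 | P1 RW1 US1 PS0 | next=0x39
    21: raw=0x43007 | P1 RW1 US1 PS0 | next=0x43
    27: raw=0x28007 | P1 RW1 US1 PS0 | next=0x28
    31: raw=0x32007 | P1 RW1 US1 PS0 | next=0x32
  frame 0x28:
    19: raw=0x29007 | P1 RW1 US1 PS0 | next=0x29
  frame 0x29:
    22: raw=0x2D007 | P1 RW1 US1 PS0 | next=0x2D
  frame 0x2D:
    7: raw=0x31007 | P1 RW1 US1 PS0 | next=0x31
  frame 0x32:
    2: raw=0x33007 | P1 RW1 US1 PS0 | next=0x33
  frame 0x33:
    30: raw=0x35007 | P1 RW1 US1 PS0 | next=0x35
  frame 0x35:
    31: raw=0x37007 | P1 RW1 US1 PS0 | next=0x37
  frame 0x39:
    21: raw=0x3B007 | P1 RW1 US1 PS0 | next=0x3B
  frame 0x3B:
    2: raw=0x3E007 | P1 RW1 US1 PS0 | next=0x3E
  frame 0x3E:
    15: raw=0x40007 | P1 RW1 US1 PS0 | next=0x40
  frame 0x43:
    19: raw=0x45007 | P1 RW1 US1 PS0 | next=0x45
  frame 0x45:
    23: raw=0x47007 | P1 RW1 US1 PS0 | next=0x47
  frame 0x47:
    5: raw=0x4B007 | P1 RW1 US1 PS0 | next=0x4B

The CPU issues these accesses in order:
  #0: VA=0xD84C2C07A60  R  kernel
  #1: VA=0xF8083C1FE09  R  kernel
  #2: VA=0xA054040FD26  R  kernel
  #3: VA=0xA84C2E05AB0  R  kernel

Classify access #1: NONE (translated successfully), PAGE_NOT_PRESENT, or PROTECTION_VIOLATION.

Per-access translation:
#0 VA=0xD84C2C07A60 (r,kernel):
  L0 @0x26[27] → 0x28007  P=1,RW=1,US=1,PS=0
  L1 @0x28[19] → 0x29007  P=1,RW=1,US=1,PS=0
  L2 @0x29[22] → 0x2D007  P=1,RW=1,US=1,PS=0
  L3 @0x2D[7] → 0x31007  P=1,RW=1,US=1,PS=0
  ✓ 0x31A60  — 4 lookups
#1 VA=0xF8083C1FE09 (r,kernel):
  L0 @0x26[31] → 0x32007  P=1,RW=1,US=1,PS=0
  L1 @0x32[2] → 0x33007  P=1,RW=1,US=1,PS=0
  L2 @0x33[30] → 0x35007  P=1,RW=1,US=1,PS=0
  L3 @0x35[31] → 0x37007  P=1,RW=1,US=1,PS=0
  ✓ 0x37E09  — 4 lookups
#2 VA=0xA054040FD26 (r,kernel):
  L0 @0x26[20] → 0x39007  P=1,RW=1,US=1,PS=0
  L1 @0x39[21] → 0x3B007  P=1,RW=1,US=1,PS=0
  L2 @0x3B[2] → 0x3E007  P=1,RW=1,US=1,PS=0
  L3 @0x3E[15] → 0x40007  P=1,RW=1,US=1,PS=0
  ✓ 0x40D26  — 4 lookups
#3 VA=0xA84C2E05AB0 (r,kernel):
  L0 @0x26[21] → 0x43007  P=1,RW=1,US=1,PS=0
  L1 @0x43[19] → 0x45007  P=1,RW=1,US=1,PS=0
  L2 @0x45[23] → 0x47007  P=1,RW=1,US=1,PS=0
  L3 @0x47[5] → 0x4B007  P=1,RW=1,US=1,PS=0
  ✓ 0x4BAB0  — 4 lookups

Access #1 fault: NONE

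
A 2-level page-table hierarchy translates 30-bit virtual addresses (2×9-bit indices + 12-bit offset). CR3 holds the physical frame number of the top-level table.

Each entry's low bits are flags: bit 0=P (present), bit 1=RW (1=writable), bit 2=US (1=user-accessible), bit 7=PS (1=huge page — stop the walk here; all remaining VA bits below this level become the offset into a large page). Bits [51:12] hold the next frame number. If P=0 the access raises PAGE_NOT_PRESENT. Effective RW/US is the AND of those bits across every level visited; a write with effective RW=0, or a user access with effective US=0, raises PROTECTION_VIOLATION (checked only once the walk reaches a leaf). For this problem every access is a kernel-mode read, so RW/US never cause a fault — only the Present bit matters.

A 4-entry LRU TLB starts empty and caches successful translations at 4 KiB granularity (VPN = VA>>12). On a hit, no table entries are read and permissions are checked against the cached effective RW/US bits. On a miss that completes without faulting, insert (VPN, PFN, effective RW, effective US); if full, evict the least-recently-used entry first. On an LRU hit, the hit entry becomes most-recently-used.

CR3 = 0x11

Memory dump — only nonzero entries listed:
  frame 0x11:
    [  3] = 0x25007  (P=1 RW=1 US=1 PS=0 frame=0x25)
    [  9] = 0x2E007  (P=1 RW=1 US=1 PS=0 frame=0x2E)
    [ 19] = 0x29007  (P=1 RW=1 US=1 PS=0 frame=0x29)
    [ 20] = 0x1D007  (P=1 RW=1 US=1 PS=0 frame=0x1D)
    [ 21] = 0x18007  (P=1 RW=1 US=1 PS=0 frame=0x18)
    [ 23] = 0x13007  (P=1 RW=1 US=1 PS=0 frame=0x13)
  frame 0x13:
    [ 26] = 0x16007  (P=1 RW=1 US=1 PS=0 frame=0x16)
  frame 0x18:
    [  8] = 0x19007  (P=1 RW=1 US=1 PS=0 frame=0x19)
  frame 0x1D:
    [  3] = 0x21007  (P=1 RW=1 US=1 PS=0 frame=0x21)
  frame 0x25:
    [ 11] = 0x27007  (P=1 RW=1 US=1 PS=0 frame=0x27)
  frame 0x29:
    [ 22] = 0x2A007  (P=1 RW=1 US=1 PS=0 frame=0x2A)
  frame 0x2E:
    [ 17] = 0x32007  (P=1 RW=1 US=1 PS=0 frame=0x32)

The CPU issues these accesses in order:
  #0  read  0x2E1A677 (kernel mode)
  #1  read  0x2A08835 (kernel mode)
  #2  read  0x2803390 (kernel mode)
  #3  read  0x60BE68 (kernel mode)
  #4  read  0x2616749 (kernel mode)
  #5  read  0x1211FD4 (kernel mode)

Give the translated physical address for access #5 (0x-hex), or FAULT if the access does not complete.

Per-access translation:
#0 VA=0x2E1A677 (r,kernel):
  lvl0: tbl 0x11, slot 23 ⇒ 0x13007 (P1/RW1/US1/PS0)
  lvl1: tbl 0x13, slot 26 ⇒ 0x16007 (P1/RW1/US1/PS0)
  ⇒ phys 0x16677  [2 reads]
#1 VA=0x2A08835 (r,kernel):
  lvl0: tbl 0x11, slot 21 ⇒ 0x18007 (P1/RW1/US1/PS0)
  lvl1: tbl 0x18, slot 8 ⇒ 0x19007 (P1/RW1/US1/PS0)
  ⇒ phys 0x19835  [2 reads]
#2 VA=0x2803390 (r,kernel):
  lvl0: tbl 0x11, slot 20 ⇒ 0x1D007 (P1/RW1/US1/PS0)
  lvl1: tbl 0x1D, slot 3 ⇒ 0x21007 (P1/RW1/US1/PS0)
  ⇒ phys 0x21390  [2 reads]
#3 VA=0x60BE68 (r,kernel):
  lvl0: tbl 0x11, slot 3 ⇒ 0x25007 (P1/RW1/US1/PS0)
  lvl1: tbl 0x25, slot 11 ⇒ 0x27007 (P1/RW1/US1/PS0)
  ⇒ phys 0x27E68  [2 reads]
#4 VA=0x2616749 (r,kernel):
  lvl0: tbl 0x11, slot 19 ⇒ 0x29007 (P1/RW1/US1/PS0)
  lvl1: tbl 0x29, slot 22 ⇒ 0x2A007 (P1/RW1/US1/PS0)
  ⇒ phys 0x2A749  [2 reads]
#5 VA=0x1211FD4 (r,kernel):
  lvl0: tbl 0x11, slot 9 ⇒ 0x2E007 (P1/RW1/US1/PS0)
  lvl1: tbl 0x2E, slot 17 ⇒ 0x32007 (P1/RW1/US1/PS0)
  ⇒ phys 0x32FD4  [2 reads]

Access #5 PA: 0x32FD4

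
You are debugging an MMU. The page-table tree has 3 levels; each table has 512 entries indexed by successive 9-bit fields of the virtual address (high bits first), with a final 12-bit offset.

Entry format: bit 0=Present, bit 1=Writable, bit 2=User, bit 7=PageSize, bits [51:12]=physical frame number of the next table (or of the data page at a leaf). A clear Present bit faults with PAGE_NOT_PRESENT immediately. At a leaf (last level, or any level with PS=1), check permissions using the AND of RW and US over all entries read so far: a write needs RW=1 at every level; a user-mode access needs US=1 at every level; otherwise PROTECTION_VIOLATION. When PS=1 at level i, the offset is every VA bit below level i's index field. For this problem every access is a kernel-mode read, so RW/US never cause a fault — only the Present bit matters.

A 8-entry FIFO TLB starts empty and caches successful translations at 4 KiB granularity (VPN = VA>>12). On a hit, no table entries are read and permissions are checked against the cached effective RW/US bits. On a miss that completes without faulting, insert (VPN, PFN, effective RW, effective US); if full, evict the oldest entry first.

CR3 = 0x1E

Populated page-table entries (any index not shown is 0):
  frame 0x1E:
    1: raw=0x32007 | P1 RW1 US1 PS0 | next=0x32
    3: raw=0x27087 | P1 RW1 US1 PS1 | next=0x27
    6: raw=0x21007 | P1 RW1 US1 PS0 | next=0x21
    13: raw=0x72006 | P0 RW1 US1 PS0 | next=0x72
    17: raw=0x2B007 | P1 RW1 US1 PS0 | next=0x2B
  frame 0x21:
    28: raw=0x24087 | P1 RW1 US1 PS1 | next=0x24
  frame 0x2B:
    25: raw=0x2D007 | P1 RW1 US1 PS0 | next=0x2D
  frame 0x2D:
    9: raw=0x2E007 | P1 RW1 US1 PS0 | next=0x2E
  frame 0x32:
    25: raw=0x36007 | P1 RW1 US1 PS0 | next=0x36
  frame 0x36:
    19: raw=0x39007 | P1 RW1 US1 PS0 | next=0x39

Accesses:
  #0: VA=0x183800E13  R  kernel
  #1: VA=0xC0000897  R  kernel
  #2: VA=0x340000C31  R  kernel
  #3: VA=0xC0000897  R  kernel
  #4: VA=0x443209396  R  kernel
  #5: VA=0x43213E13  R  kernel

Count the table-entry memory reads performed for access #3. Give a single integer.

Walk each access:
#0 VA=0x183800E13 (r,kernel):
  lvl0: tbl 0x1E, slot 6 ⇒ 0x21007 (P1/RW1/US1/PS0)
  lvl1: tbl 0x21, slot 28 ⇒ 0x24087 (P1/RW1/US1/PS1)
  ✓ 0x24E13 (huge @L1)  — 2 lookups
#1 VA=0xC0000897 (r,kernel):
  lvl0: tbl 0x1E, slot 3 ⇒ 0x27087 (P1/RW1/US1/PS1)
  ✓ 0x27897 (huge @L0)  — 1 lookups
#2 VA=0x340000C31 (r,kernel):
  lvl0: tbl 0x1E, slot 13 ⇒ 0x72006 (P0/RW1/US1/PS0)
  ⇒ fault: PAGE_NOT_PRESENT  — 1 lookups
#3 VA=0xC0000897 (r,kernel):
  TLB hit vpn=0xC0000 → PA=0x27897
#4 VA=0x443209396 (r,kernel):
  lvl0: tbl 0x1E, slot 17 ⇒ 0x2B007 (P1/RW1/US1/PS0)
  lvl1: tbl 0x2B, slot 25 ⇒ 0x2D007 (P1/RW1/US1/PS0)
  lvl2: tbl 0x2D, slot 9 ⇒ 0x2E007 (P1/RW1/US1/PS0)
  ✓ 0x2E396  — 3 lookups
#5 VA=0x43213E13 (r,kernel):
  lvl0: tbl 0x1E, slot 1 ⇒ 0x32007 (P1/RW1/US1/PS0)
  lvl1: tbl 0x32, slot 25 ⇒ 0x36007 (P1/RW1/US1/PS0)
  lvl2: tbl 0x36, slot 19 ⇒ 0x39007 (P1/RW1/US1/PS0)
  ✓ 0x39E13  — 3 lookups

Entries read for #3: 0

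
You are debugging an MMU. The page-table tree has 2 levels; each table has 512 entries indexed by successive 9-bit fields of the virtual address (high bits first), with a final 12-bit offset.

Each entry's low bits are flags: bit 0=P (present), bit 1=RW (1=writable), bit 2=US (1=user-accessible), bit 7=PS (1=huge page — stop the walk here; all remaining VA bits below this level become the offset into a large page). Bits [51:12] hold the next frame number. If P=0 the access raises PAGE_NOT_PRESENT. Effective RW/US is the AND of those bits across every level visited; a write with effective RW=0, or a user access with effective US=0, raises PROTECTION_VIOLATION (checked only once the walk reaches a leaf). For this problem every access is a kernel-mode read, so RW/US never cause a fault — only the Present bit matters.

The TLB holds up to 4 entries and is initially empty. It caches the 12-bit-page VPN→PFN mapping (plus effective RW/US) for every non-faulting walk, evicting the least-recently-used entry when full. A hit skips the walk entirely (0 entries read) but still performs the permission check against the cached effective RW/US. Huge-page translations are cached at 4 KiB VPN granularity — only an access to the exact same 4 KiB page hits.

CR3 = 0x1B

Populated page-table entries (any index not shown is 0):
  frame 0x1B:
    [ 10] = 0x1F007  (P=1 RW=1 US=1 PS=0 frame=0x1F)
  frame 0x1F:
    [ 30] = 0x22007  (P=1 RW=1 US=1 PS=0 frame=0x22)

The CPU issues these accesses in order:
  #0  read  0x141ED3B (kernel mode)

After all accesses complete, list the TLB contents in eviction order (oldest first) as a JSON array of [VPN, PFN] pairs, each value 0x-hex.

Trace:
#0 VA=0x141ED3B (r,kernel):
  L0: frame=0x1B idx=10 entry=0x1F007 [P=1 RW=1 US=1 PS=0]
  L1: frame=0x1F idx=30 entry=0x22007 [P=1 RW=1 US=1 PS=0]
  ⇒ phys 0x22D3B  [2 reads]

TLB: [["0x141E", "0x22"]]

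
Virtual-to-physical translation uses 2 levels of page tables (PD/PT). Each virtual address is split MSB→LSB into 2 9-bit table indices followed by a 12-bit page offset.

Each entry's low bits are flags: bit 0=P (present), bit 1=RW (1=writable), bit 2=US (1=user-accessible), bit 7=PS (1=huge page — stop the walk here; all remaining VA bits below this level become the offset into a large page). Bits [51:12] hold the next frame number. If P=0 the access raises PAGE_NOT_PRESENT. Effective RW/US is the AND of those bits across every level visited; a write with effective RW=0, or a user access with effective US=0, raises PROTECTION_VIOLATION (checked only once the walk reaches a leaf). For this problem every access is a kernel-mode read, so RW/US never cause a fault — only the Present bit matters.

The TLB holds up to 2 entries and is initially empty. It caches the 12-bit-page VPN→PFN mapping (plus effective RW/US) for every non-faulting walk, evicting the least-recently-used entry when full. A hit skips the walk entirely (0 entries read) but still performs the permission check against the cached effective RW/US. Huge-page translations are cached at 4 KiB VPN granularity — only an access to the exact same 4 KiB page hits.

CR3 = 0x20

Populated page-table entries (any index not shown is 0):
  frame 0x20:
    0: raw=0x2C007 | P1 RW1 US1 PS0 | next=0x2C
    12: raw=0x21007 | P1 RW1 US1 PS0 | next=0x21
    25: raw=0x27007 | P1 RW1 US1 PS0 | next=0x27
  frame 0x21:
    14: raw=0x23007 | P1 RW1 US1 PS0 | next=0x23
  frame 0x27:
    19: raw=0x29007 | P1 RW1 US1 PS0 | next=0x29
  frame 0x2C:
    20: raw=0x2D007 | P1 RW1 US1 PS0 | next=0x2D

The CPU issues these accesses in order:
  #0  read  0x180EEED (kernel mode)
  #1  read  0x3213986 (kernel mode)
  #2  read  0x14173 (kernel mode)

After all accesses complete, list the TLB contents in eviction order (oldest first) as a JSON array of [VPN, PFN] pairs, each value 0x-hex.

Trace:
#0 VA=0x180EEED (r,kernel):
  L0: frame=0x20 idx=12 entry=0x21007 [P=1 RW=1 US=1 PS=0]
  L1: frame=0x21 idx=14 entry=0x23007 [P=1 RW=1 US=1 PS=0]
  → PA=0x23EED  (2 entries read)
#1 VA=0x3213986 (r,kernel):
  L0: frame=0x20 idx=25 entry=0x27007 [P=1 RW=1 US=1 PS=0]
  L1: frame=0x27 idx=19 entry=0x29007 [P=1 RW=1 US=1 PS=0]
  → PA=0x29986  (2 entries read)
#2 VA=0x14173 (r,kernel):
  L0: frame=0x20 idx=0 entry=0x2C007 [P=1 RW=1 US=1 PS=0]
  L1: frame=0x2C idx=20 entry=0x2D007 [P=1 RW=1 US=1 PS=0]
  → PA=0x2D173  (2 entries read)

TLB: [["0x3213", "0x29"], ["0x14", "0x2D"]]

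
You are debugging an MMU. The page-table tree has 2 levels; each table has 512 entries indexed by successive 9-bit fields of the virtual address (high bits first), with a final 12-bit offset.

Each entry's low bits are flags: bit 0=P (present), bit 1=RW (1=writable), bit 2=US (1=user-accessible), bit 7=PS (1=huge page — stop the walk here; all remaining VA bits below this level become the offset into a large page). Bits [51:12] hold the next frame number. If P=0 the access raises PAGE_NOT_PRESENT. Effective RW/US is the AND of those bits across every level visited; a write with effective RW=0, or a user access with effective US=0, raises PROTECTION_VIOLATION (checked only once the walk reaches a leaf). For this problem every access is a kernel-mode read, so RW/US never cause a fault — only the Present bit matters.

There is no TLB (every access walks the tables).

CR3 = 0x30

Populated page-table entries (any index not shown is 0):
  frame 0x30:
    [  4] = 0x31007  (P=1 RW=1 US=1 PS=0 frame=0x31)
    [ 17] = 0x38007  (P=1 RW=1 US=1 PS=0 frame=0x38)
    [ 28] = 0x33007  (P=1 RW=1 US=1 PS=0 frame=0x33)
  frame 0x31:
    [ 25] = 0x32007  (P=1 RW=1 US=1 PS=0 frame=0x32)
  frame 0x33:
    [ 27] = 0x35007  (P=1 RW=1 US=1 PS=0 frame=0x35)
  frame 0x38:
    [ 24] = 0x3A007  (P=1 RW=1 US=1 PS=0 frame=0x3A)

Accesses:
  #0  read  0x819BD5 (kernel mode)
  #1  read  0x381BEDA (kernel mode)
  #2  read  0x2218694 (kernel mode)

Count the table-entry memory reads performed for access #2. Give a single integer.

Walk each access:
#0 VA=0x819BD5 (r,kernel):
  lvl0: tbl 0x30, slot 4 ⇒ 0x31007 (P1/RW1/US1/PS0)
  lvl1: tbl 0x31, slot 25 ⇒ 0x32007 (P1/RW1/US1/PS0)
  ⇒ phys 0x32BD5  [2 reads]
#1 VA=0x381BEDA (r,kernel):
  lvl0: tbl 0x30, slot 28 ⇒ 0x33007 (P1/RW1/US1/PS0)
  lvl1: tbl 0x33, slot 27 ⇒ 0x35007 (P1/RW1/US1/PS0)
  ⇒ phys 0x35EDA  [2 reads]
#2 VA=0x2218694 (r,kernel):
  lvl0: tbl 0x30, slot 17 ⇒ 0x38007 (P1/RW1/US1/PS0)
  lvl1: tbl 0x38, slot 24 ⇒ 0x3A007 (P1/RW1/US1/PS0)
  ⇒ phys 0x3A694  [2 reads]

Entries read for #2: 2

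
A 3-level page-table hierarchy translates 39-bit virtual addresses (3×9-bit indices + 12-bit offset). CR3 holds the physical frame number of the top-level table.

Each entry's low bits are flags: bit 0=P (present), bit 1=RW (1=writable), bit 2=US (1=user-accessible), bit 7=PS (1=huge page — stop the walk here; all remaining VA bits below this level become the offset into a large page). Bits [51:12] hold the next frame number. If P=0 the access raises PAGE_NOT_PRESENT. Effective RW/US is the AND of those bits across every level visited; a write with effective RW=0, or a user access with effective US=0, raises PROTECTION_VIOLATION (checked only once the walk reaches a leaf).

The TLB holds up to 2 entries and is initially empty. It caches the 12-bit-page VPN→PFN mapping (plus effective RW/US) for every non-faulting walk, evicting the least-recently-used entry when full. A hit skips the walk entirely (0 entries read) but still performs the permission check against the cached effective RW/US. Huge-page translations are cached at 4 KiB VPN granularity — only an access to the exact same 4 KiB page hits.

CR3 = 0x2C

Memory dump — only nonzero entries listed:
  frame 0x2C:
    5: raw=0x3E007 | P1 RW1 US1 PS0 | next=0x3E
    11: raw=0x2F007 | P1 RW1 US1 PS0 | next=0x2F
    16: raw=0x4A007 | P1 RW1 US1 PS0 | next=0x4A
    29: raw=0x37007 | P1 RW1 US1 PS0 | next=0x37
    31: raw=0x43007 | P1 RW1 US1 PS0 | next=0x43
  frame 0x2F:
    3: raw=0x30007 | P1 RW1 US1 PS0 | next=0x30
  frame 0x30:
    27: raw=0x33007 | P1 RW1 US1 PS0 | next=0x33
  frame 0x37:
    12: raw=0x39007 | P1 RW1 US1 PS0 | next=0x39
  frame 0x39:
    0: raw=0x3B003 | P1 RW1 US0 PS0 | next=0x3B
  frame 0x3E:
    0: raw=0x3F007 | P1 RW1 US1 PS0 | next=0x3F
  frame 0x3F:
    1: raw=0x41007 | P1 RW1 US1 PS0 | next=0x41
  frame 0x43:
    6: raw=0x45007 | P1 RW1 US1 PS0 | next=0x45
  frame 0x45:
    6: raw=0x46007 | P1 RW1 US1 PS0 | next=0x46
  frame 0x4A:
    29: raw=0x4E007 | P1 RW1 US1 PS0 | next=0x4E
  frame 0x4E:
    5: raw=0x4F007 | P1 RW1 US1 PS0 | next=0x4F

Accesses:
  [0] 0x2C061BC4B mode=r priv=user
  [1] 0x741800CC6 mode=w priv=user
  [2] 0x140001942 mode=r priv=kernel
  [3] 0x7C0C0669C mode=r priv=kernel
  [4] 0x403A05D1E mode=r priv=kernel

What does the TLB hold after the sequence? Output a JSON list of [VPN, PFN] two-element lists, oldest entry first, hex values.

Walk each access:
#0 VA=0x2C061BC4B (r,user):
  L0 @0x2C[11] → 0x2F007  P=1,RW=1,US=1,PS=0
  L1 @0x2F[3] → 0x30007  P=1,RW=1,US=1,PS=0
  L2 @0x30[27] → 0x33007  P=1,RW=1,US=1,PS=0
  ✓ 0x33C4B  — 3 lookups
#1 VA=0x741800CC6 (w,user):
  L0 @0x2C[29] → 0x37007  P=1,RW=1,US=1,PS=0
  L1 @0x37[12] → 0x39007  P=1,RW=1,US=1,PS=0
  L2 @0x39[0] → 0x3B003  P=1,RW=1,US=0,PS=0
  ⇒ fault: PROTECTION_VIOLATION  — 3 lookups
#2 VA=0x140001942 (r,kernel):
  L0 @0x2C[5] → 0x3E007  P=1,RW=1,US=1,PS=0
  L1 @0x3E[0] → 0x3F007  P=1,RW=1,US=1,PS=0
  L2 @0x3F[1] → 0x41007  P=1,RW=1,US=1,PS=0
  ✓ 0x41942  — 3 lookups
#3 VA=0x7C0C0669C (r,kernel):
  L0 @0x2C[31] → 0x43007  P=1,RW=1,US=1,PS=0
  L1 @0x43[6] → 0x45007  P=1,RW=1,US=1,PS=0
  L2 @0x45[6] → 0x46007  P=1,RW=1,US=1,PS=0
  ✓ 0x4669C  — 3 lookups
#4 VA=0x403A05D1E (r,kernel):
  L0 @0x2C[16] → 0x4A007  P=1,RW=1,US=1,PS=0
  L1 @0x4A[29] → 0x4E007  P=1,RW=1,US=1,PS=0
  L2 @0x4E[5] → 0x4F007  P=1,RW=1,US=1,PS=0
  ✓ 0x4FD1E  — 3 lookups

TLB: [["0x7C0C06", "0x46"], ["0x403A05", "0x4F"]]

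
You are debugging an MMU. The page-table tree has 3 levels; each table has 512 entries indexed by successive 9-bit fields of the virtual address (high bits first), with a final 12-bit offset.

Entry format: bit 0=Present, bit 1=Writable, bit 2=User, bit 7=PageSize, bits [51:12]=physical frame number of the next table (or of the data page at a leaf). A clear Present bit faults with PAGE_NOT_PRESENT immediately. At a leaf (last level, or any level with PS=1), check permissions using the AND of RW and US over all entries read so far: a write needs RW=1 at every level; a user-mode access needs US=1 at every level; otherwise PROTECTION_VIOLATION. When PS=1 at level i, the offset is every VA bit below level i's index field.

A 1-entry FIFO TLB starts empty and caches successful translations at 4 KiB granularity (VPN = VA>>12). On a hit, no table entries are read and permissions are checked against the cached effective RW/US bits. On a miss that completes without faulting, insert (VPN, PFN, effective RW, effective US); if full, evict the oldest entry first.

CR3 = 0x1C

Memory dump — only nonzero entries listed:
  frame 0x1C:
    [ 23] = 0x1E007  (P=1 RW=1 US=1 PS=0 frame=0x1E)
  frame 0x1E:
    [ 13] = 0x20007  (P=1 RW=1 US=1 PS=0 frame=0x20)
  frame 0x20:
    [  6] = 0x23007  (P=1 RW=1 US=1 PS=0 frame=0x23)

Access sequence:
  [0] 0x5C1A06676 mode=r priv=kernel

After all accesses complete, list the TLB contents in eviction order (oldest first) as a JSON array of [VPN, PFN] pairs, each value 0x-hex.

Walk each access:
#0 VA=0x5C1A06676 (r,kernel):
  L0: frame=0x1C idx=23 entry=0x1E007 [P=1 RW=1 US=1 PS=0]
  L1: frame=0x1E idx=13 entry=0x20007 [P=1 RW=1 US=1 PS=0]
  L2: frame=0x20 idx=6 entry=0x23007 [P=1 RW=1 US=1 PS=0]
  ⇒ phys 0x23676  [3 reads]

TLB: [["0x5C1A06", "0x23"]]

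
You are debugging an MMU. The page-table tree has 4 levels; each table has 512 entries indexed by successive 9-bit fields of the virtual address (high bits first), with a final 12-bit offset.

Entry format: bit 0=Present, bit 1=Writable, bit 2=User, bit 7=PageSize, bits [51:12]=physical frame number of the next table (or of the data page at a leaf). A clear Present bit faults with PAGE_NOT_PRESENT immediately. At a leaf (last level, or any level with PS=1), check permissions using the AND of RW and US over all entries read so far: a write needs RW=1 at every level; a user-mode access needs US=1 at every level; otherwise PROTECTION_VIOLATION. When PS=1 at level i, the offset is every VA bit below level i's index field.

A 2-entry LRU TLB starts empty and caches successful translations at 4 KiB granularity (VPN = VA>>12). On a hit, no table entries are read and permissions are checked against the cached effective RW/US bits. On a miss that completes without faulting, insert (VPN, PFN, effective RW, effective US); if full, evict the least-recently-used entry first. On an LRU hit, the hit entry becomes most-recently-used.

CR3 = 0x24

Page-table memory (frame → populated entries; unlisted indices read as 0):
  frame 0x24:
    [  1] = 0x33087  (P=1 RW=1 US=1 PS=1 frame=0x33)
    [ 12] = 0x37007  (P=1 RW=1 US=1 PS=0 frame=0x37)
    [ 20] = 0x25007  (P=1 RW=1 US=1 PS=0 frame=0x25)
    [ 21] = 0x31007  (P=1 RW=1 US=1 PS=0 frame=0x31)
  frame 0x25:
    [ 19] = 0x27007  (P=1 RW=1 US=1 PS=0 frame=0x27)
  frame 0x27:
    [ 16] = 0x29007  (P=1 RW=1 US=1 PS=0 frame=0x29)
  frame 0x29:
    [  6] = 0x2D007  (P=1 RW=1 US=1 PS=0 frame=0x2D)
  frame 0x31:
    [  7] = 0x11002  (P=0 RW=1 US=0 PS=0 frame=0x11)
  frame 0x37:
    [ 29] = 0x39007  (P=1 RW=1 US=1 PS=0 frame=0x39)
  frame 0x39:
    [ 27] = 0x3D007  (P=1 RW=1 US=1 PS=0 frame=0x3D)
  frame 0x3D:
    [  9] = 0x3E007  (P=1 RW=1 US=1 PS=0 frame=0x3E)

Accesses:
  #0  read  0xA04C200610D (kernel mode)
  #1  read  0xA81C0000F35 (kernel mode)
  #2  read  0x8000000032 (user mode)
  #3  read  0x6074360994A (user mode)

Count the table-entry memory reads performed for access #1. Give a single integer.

Per-access translation:
#0 VA=0xA04C200610D (r,kernel):
  L0 @0x24[20] → 0x25007  P=1,RW=1,US=1,PS=0
  L1 @0x25[19] → 0x27007  P=1,RW=1,US=1,PS=0
  L2 @0x27[16] → 0x29007  P=1,RW=1,US=1,PS=0
  L3 @0x29[6] → 0x2D007  P=1,RW=1,US=1,PS=0
  → PA=0x2D10D  (4 entries read)
#1 VA=0xA81C0000F35 (r,kernel):
  L0 @0x24[21] → 0x31007  P=1,RW=1,US=1,PS=0
  L1 @0x31[7] → 0x11002  P=0,RW=1,US=0,PS=0
  ⇒ fault: PAGE_NOT_PRESENT  — 2 lookups
#2 VA=0x8000000032 (r,user):
  L0 @0x24[1] → 0x33087  P=1,RW=1,US=1,PS=1
  → PA=0x33032 (huge @L0)  (1 entries read)
#3 VA=0x6074360994A (r,user):
  L0 @0x24[12] → 0x37007  P=1,RW=1,US=1,PS=0
  L1 @0x37[29] → 0x39007  P=1,RW=1,US=1,PS=0
  L2 @0x39[27] → 0x3D007  P=1,RW=1,US=1,PS=0
  L3 @0x3D[9] → 0x3E007  P=1,RW=1,US=1,PS=0
  → PA=0x3E94A  (4 entries read)

Entries read for #1: 2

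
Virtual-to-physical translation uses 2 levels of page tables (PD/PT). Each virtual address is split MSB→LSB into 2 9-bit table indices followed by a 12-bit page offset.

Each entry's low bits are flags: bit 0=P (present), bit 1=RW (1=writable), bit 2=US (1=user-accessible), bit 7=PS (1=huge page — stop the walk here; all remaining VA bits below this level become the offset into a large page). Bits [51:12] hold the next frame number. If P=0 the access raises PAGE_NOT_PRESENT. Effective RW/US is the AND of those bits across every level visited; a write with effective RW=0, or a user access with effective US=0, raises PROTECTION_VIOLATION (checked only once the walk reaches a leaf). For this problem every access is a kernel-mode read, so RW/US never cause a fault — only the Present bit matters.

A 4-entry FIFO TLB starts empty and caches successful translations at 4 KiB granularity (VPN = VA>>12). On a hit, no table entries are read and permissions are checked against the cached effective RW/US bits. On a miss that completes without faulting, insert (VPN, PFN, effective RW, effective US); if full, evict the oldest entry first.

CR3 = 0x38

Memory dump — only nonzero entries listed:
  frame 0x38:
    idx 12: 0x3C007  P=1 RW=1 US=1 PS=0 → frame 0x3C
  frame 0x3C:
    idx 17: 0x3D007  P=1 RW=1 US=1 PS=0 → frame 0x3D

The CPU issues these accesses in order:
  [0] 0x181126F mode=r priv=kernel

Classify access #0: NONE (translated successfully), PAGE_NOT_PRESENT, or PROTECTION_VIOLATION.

Walk each access:
#0 VA=0x181126F (r,kernel):
  L0 @0x38[12] → 0x3C007  P=1,RW=1,US=1,PS=0
  L1 @0x3C[17] → 0x3D007  P=1,RW=1,US=1,PS=0
  ✓ 0x3D26F  — 2 lookups

Access #0 fault: NONE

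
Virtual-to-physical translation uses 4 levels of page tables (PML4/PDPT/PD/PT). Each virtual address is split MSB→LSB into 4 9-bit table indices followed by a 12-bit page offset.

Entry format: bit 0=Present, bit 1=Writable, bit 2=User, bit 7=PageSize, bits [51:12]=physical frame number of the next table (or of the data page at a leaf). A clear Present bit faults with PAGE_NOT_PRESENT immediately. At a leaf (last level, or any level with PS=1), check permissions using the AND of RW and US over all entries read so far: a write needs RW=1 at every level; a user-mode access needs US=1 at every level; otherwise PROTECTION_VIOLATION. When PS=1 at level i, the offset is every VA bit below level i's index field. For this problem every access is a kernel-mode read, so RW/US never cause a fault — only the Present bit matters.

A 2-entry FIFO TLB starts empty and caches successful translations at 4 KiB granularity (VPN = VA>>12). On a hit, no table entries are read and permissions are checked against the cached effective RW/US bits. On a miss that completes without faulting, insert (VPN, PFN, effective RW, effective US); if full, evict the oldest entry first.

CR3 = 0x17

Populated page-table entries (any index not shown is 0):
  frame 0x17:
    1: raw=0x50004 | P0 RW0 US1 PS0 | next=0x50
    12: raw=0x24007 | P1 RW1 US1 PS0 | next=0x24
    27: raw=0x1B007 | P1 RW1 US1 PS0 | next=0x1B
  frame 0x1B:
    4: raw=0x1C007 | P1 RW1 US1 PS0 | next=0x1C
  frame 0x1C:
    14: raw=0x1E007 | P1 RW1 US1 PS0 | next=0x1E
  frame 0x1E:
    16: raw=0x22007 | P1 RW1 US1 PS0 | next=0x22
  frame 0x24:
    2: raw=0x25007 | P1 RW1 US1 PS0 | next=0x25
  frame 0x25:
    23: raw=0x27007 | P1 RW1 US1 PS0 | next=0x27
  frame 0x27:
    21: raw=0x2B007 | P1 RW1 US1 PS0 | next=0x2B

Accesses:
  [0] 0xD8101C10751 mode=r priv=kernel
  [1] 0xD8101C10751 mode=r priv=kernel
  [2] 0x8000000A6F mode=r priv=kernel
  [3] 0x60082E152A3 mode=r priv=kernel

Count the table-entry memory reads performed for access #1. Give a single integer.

Walk each access:
#0 VA=0xD8101C10751 (r,kernel):
  [0] read 0x17 idx=27: raw=0x1B007 flags P=1 W=1 U=1 S=0
  [1] read 0x1B idx=4: raw=0x1C007 flags P=1 W=1 U=1 S=0
  [2] read 0x1C idx=14: raw=0x1E007 flags P=1 W=1 U=1 S=0
  [3] read 0x1E idx=16: raw=0x22007 flags P=1 W=1 U=1 S=0
  ⇒ phys 0x22751  [4 reads]
#1 VA=0xD8101C10751 (r,kernel):
  TLB hit vpn=0xD8101C10 → PA=0x22751
#2 VA=0x8000000A6F (r,kernel):
  [0] read 0x17 idx=1: raw=0x50004 flags P=0 W=0 U=1 S=0
  → PAGE_NOT_PRESENT  (1 entries read)
#3 VA=0x60082E152A3 (r,kernel):
  [0] read 0x17 idx=12: raw=0x24007 flags P=1 W=1 U=1 S=0
  [1] read 0x24 idx=2: raw=0x25007 flags P=1 W=1 U=1 S=0
  [2] read 0x25 idx=23: raw=0x27007 flags P=1 W=1 U=1 S=0
  [3] read 0x27 idx=21: raw=0x2B007 flags P=1 W=1 U=1 S=0
  ⇒ phys 0x2B2A3  [4 reads]

Entries read for #1: 0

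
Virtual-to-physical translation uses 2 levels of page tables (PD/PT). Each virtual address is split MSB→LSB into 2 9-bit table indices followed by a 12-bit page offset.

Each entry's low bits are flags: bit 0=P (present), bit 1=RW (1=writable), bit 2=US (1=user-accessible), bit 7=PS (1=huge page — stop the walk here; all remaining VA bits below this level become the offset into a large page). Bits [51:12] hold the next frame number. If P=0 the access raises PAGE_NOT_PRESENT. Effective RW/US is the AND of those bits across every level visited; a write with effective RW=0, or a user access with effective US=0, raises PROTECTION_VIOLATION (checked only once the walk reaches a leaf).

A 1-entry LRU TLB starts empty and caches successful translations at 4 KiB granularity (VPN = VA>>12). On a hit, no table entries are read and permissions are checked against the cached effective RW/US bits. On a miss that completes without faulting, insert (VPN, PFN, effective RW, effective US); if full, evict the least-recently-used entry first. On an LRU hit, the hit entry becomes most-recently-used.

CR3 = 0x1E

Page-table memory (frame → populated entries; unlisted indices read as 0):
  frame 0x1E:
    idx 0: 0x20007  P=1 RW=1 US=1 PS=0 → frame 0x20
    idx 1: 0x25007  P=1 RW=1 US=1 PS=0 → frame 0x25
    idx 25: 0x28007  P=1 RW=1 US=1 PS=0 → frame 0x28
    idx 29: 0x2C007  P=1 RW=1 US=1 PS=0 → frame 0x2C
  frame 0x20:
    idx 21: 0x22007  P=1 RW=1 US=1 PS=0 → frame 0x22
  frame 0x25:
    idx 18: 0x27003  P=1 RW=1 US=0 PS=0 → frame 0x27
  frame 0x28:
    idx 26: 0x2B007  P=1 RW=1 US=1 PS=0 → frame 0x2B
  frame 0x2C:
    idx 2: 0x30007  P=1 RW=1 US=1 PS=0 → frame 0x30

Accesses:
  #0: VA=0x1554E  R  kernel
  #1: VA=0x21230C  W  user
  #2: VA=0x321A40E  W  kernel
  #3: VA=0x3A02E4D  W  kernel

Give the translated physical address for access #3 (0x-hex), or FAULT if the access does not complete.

Trace:
#0 VA=0x1554E (r,kernel):
  L0: frame=0x1E idx=0 entry=0x20007 [P=1 RW=1 US=1 PS=0]
  L1: frame=0x20 idx=21 entry=0x22007 [P=1 RW=1 US=1 PS=0]
  ✓ 0x2254E  — 2 lookups
#1 VA=0x21230C (w,user):
  L0: frame=0x1E idx=1 entry=0x25007 [P=1 RW=1 US=1 PS=0]
  L1: frame=0x25 idx=18 entry=0x27003 [P=1 RW=1 US=0 PS=0]
  ⇒ fault: PROTECTION_VIOLATION  — 2 lookups
#2 VA=0x321A40E (w,kernel):
  L0: frame=0x1E idx=25 entry=0x28007 [P=1 RW=1 US=1 PS=0]
  L1: frame=0x28 idx=26 entry=0x2B007 [P=1 RW=1 US=1 PS=0]
  ✓ 0x2B40E  — 2 lookups
#3 VA=0x3A02E4D (w,kernel):
  L0: frame=0x1E idx=29 entry=0x2C007 [P=1 RW=1 US=1 PS=0]
  L1: frame=0x2C idx=2 entry=0x30007 [P=1 RW=1 US=1 PS=0]
  ✓ 0x30E4D  — 2 lookups

Access #3 PA: 0x30E4D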